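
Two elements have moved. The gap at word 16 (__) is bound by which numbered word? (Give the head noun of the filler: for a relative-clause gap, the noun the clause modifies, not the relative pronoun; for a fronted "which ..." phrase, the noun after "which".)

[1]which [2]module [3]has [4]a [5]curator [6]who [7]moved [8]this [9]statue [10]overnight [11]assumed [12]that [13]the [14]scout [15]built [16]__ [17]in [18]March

2

The marked gap is the direct object of "built".
Its filler is the fronted wh-phrase "which module", at word 2.
(The other dependency links word 5 to a gap after word 6.)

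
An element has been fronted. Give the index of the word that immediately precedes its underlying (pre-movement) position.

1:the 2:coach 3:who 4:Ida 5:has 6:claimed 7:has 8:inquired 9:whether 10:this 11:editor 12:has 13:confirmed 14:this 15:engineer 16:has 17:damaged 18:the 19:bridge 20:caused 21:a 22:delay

The displaced element is "the coach" (word 2).
It is linked across 1 clause boundary (Ø).
It functions as the subject of "inquired", so the gap sits immediately after word 6 ("claimed").
Base order: Ida has claimed that the coach has inquired whether this editor has confirmed this engineer has damaged the bridge.

6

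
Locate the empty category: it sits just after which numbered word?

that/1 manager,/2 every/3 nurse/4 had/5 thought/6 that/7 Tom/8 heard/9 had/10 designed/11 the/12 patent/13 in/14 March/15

9

The displaced element is "that manager" (word 2).
It is linked across 2 clause boundaries (that → Ø).
It functions as the subject of "designed", so the gap sits immediately after word 9 ("heard").
Base order: Every nurse had thought that Tom heard that that manager had designed the patent in March.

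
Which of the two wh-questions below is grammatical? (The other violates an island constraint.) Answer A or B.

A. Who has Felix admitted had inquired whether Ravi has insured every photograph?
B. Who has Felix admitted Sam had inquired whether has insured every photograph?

In B, the wh-phrase is extracted from inside a wh-island (introduced by "whether"), which blocks movement.
In A, the extraction path crosses only that-complement boundaries, which are transparent.
So A is grammatical.

A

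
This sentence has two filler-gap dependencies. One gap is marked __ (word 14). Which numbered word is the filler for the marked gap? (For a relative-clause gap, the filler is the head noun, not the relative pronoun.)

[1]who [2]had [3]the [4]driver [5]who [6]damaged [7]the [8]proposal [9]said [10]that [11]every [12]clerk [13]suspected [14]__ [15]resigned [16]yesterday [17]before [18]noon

1

The marked gap is the subject of "resigned".
Its filler is the fronted wh-phrase "who", at word 1.
(The other dependency links word 4 to a gap after word 5.)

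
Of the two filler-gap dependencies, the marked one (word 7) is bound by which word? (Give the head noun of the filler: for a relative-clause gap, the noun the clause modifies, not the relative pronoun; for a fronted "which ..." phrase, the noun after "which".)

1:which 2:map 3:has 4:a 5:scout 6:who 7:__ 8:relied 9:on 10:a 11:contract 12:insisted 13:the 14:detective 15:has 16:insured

The marked gap is inside the relative clause, the subject of "relied".
Its filler is the head noun "scout" (via "who"), at word 5.
(The other dependency links word 2 to a gap after word 16.)

5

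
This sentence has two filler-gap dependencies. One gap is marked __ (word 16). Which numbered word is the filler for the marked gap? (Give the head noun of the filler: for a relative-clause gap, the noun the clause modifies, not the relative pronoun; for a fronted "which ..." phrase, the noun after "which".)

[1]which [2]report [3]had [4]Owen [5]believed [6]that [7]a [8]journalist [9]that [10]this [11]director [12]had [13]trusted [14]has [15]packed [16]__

The marked gap is the direct object of "packed".
Its filler is the fronted wh-phrase "which report", at word 2.
(The other dependency links word 8 to a gap after word 13.)

2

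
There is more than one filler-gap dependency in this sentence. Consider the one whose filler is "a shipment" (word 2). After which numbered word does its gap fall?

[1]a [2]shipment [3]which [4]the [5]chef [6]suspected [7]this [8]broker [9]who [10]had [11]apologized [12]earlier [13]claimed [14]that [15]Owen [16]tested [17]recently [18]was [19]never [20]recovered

The displaced element is "a shipment" (word 2).
It is linked across 2 clause boundaries (Ø → that).
It functions as the direct object of "tested", so the gap sits immediately after word 16 ("tested").
Base order: The chef suspected this broker who had apologized earlier claimed that Owen tested a shipment recently.

16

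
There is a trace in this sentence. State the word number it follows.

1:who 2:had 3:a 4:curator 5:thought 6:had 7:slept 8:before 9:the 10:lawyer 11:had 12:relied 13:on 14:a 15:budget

5

The displaced element is "who" (word 1).
It is linked across 1 clause boundary (Ø).
It functions as the subject of "slept", so the gap sits immediately after word 5 ("thought").
Base order: A curator had thought that who had slept before the lawyer had relied on a budget.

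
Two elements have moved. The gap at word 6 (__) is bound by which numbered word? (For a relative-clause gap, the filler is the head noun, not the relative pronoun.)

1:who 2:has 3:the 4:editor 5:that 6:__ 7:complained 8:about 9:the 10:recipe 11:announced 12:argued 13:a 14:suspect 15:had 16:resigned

The marked gap is inside the relative clause, the subject of "complained".
Its filler is the head noun "editor" (via "that"), at word 4.
(The other dependency links word 1 to a gap after word 11.)

4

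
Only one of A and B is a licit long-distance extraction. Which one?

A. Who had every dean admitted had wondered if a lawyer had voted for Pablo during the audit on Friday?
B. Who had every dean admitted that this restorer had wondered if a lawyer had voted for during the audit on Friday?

In B, the wh-phrase is extracted from inside a wh-island (introduced by "if"), which blocks movement.
In A, the extraction path crosses only that-complement boundaries, which are transparent.
So A is grammatical.

A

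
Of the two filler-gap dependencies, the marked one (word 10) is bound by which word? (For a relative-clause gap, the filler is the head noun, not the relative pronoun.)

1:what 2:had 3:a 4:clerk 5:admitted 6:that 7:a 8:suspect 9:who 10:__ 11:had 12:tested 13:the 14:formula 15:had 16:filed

8

The marked gap is inside the relative clause, the subject of "tested".
Its filler is the head noun "suspect" (via "who"), at word 8.
(The other dependency links word 1 to a gap after word 16.)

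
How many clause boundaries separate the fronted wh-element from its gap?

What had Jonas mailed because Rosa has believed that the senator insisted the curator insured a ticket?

"what" originates inside the matrix clause — no clause boundary is crossed.

0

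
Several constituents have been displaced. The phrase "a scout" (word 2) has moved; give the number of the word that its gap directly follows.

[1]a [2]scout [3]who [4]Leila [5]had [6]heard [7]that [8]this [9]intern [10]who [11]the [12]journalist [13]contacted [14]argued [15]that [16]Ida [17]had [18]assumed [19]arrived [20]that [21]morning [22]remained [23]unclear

18

The displaced element is "a scout" (word 2).
It is linked across 3 clause boundaries (that → that → Ø).
It functions as the subject of "arrived", so the gap sits immediately after word 18 ("assumed").
Base order: Leila had heard that this intern who the journalist contacted argued that Ida had assumed a scout arrived that morning.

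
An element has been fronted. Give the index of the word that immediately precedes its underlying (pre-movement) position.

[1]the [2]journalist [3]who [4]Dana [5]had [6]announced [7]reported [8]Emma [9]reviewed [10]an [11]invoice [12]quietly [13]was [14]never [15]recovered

6

The displaced element is "the journalist" (word 2).
It is linked across 1 clause boundary (Ø).
It functions as the subject of "reported", so the gap sits immediately after word 6 ("announced").
Base order: Dana had announced that the journalist reported Emma reviewed an invoice quietly.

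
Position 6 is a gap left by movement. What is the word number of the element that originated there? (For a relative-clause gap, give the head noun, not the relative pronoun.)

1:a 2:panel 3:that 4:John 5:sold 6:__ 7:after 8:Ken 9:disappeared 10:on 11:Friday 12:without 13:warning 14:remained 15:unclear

The gap at 6 is the object of "sold", inside a relative clause.
The relative pronoun is "that" (word 3); it is bound by the head noun immediately before it.
Its filler is the head noun "panel", at word 2.

2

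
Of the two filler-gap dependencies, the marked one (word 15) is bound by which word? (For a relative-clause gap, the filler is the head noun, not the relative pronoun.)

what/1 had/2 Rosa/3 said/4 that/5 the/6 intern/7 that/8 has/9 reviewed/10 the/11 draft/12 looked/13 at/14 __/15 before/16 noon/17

1

The marked gap is the object of the preposition "at" of "looked".
Its filler is the fronted wh-phrase "what", at word 1.
(The other dependency links word 7 to a gap after word 8.)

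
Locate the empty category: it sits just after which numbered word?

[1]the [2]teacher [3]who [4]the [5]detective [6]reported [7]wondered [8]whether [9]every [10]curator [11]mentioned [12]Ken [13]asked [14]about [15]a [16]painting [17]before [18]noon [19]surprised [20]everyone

The displaced element is "the teacher" (word 2).
It is linked across 1 clause boundary (Ø).
It functions as the subject of "wondered", so the gap sits immediately after word 6 ("reported").
Base order: The detective reported that the teacher wondered whether every curator mentioned Ken asked about a painting before noon.

6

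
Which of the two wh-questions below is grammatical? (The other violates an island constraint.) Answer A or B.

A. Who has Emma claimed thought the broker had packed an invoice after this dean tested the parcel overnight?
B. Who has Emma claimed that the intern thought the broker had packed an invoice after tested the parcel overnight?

A

In B, the wh-phrase is extracted from inside an adjunct island (introduced by "after"), which blocks movement.
In A, the extraction path crosses only that-complement boundaries, which are transparent.
So A is grammatical.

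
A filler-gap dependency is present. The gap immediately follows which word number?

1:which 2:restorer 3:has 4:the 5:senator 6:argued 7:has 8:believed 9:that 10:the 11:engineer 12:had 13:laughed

6

The displaced element is "which restorer" (word 2).
It is linked across 1 clause boundary (Ø).
It functions as the subject of "believed", so the gap sits immediately after word 6 ("argued").
Base order: The senator has argued that which restorer has believed that the engineer had laughed.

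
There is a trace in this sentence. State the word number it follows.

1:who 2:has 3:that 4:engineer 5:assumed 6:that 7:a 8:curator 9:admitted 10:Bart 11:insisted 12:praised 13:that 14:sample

The displaced element is "who" (word 1).
It is linked across 3 clause boundaries (that → Ø → Ø).
It functions as the subject of "praised", so the gap sits immediately after word 11 ("insisted").
Base order: That engineer has assumed that a curator admitted Bart insisted that who praised that sample.

11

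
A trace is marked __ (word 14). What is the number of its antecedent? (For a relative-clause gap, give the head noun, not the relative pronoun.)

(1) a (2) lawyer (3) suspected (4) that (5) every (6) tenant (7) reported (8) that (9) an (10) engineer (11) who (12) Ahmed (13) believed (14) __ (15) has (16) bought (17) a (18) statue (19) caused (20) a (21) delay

The gap at 14 is the subject of "bought", inside a relative clause.
The relative pronoun is "who" (word 11); it is bound by the head noun immediately before it.
Its filler is the head noun "engineer", at word 10.

10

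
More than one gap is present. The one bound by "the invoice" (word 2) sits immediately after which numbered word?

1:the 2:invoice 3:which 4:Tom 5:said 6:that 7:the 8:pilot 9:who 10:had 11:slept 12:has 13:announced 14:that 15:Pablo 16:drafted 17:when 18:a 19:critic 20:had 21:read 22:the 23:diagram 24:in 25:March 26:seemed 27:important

16

The displaced element is "the invoice" (word 2).
It is linked across 2 clause boundaries (that → that).
It functions as the direct object of "drafted", so the gap sits immediately after word 16 ("drafted").
Base order: Tom said that the pilot who had slept has announced that Pablo drafted the invoice when a critic had read the diagram in March.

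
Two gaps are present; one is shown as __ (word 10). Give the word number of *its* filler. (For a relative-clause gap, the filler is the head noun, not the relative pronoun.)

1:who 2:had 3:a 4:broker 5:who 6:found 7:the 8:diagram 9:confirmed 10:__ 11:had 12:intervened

The marked gap is the subject of "intervened".
Its filler is the fronted wh-phrase "who", at word 1.
(The other dependency links word 4 to a gap after word 5.)

1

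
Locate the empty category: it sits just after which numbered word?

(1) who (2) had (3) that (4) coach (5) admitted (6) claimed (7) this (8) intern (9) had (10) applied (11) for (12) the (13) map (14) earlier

The displaced element is "who" (word 1).
It is linked across 1 clause boundary (Ø).
It functions as the subject of "claimed", so the gap sits immediately after word 5 ("admitted").
Base order: That coach had admitted who claimed this intern had applied for the map earlier.

5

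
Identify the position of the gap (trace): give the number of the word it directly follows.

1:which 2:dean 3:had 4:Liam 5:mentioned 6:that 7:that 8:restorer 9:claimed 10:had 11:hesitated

9

The displaced element is "which dean" (word 2).
It is linked across 2 clause boundaries (that → Ø).
It functions as the subject of "hesitated", so the gap sits immediately after word 9 ("claimed").
Base order: Liam had mentioned that that restorer claimed that which dean had hesitated.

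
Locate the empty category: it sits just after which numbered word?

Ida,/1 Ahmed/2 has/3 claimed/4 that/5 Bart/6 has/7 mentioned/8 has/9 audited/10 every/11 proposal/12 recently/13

The displaced element is "Ida" (word 1).
It is linked across 2 clause boundaries (that → Ø).
It functions as the subject of "audited", so the gap sits immediately after word 8 ("mentioned").
Base order: Ahmed has claimed that Bart has mentioned Ida has audited every proposal recently.

8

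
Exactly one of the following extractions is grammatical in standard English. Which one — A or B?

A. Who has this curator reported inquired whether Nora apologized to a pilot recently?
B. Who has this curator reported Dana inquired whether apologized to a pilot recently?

In B, the wh-phrase is extracted from inside a wh-island (introduced by "whether"), which blocks movement.
In A, the extraction path crosses only that-complement boundaries, which are transparent.
So A is grammatical.

A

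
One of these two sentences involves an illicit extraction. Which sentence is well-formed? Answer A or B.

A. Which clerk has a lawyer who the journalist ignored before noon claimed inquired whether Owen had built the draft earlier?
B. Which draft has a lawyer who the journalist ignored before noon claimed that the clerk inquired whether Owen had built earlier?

A

In B, the wh-phrase is extracted from inside a wh-island (introduced by "whether"), which blocks movement.
In A, the extraction path crosses only that-complement boundaries, which are transparent.
So A is grammatical.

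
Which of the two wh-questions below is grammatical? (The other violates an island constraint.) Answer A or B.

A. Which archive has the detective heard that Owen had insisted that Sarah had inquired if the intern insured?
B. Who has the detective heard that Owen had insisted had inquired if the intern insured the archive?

B

In A, the wh-phrase is extracted from inside a wh-island (introduced by "if"), which blocks movement.
In B, the extraction path crosses only that-complement boundaries, which are transparent.
So B is grammatical.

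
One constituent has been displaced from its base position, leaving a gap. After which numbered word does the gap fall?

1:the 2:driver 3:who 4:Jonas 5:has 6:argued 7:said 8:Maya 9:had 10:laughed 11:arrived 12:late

The displaced element is "the driver" (word 2).
It is linked across 1 clause boundary (Ø).
It functions as the subject of "said", so the gap sits immediately after word 6 ("argued").
Base order: Jonas has argued that the driver said Maya had laughed.

6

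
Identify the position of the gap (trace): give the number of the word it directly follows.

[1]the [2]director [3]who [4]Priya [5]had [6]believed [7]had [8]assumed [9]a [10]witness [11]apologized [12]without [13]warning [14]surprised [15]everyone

The displaced element is "the director" (word 2).
It is linked across 1 clause boundary (Ø).
It functions as the subject of "assumed", so the gap sits immediately after word 6 ("believed").
Base order: Priya had believed the director had assumed a witness apologized without warning.

6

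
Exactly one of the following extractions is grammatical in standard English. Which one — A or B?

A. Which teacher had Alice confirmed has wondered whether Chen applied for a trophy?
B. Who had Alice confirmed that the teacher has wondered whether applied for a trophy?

In B, the wh-phrase is extracted from inside a wh-island (introduced by "whether"), which blocks movement.
In A, the extraction path crosses only that-complement boundaries, which are transparent.
So A is grammatical.

A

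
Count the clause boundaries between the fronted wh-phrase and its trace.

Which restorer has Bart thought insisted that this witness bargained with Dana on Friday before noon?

1

"which restorer" is extracted from the subject of "insisted".
Boundaries crossed, outermost first: [Ø] — 1 in total.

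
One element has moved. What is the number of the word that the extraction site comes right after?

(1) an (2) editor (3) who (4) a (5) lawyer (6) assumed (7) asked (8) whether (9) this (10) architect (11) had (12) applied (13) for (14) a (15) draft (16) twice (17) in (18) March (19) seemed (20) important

The displaced element is "an editor" (word 2).
It is linked across 1 clause boundary (Ø).
It functions as the subject of "asked", so the gap sits immediately after word 6 ("assumed").
Base order: A lawyer assumed that an editor asked whether this architect had applied for a draft twice in March.

6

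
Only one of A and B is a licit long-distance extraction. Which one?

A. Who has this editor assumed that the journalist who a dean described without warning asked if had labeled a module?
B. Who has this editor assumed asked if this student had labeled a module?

B

In A, the wh-phrase is extracted from inside a wh-island (introduced by "if"), which blocks movement.
In B, the extraction path crosses only that-complement boundaries, which are transparent.
So B is grammatical.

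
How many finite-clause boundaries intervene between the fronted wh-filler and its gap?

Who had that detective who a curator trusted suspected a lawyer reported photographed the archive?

2

"who" is extracted from the subject of "photographed".
Boundaries crossed, outermost first: [Ø], [Ø] — 2 in total.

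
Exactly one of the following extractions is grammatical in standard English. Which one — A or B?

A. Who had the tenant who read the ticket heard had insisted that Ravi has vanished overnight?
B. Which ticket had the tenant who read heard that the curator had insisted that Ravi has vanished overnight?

In B, the wh-phrase is extracted from inside a complex-NP island (relative clause) (introduced by "who"), which blocks movement.
In A, the extraction path crosses only that-complement boundaries, which are transparent.
So A is grammatical.

A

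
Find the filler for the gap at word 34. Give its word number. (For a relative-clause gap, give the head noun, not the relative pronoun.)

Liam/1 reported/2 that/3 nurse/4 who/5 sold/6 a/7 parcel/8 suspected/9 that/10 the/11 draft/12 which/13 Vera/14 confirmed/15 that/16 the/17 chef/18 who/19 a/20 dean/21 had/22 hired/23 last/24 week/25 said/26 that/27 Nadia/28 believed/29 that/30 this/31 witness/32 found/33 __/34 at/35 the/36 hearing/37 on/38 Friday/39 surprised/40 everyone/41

The gap at 34 is the object of "found", inside a relative clause.
The relative pronoun is "which" (word 13); it is bound by the head noun immediately before it.
Its filler is the head noun "draft", at word 12.

12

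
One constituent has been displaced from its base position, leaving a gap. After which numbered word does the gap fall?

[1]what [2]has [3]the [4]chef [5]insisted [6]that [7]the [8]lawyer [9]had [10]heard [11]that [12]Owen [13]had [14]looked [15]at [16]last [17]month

The displaced element is "what" (word 1).
It is linked across 2 clause boundaries (that → that).
It functions as the object of the preposition "at" of "looked", so the gap sits immediately after word 15 ("at").
Base order: The chef has insisted that the lawyer had heard that Owen had looked at what last month.

15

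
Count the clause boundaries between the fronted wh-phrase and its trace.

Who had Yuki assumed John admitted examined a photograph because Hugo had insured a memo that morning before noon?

"who" is extracted from the subject of "examined".
Boundaries crossed, outermost first: [Ø], [Ø] — 2 in total.

2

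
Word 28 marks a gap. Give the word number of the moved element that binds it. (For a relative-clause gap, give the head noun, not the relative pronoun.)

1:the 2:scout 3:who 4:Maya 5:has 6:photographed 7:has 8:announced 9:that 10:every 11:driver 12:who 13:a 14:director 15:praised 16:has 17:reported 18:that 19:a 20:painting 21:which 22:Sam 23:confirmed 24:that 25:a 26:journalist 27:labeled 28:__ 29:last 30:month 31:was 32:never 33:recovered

The gap at 28 is the object of "labeled", inside a relative clause.
The relative pronoun is "which" (word 21); it is bound by the head noun immediately before it.
Its filler is the head noun "painting", at word 20.

20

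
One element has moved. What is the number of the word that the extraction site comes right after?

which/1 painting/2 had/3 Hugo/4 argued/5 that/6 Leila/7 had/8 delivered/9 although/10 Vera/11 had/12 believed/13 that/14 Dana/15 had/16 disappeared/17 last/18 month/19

9

The displaced element is "which painting" (word 2).
It is linked across 1 clause boundary (that).
It functions as the direct object of "delivered", so the gap sits immediately after word 9 ("delivered").
Base order: Hugo had argued that Leila had delivered which painting although Vera had believed that Dana had disappeared last month.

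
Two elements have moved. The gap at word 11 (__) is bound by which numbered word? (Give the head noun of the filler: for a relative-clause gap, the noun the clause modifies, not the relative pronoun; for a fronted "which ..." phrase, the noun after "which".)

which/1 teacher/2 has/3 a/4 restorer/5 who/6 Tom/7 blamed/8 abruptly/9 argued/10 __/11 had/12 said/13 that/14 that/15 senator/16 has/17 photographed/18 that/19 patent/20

2

The marked gap is the subject of "said".
Its filler is the fronted wh-phrase "which teacher", at word 2.
(The other dependency links word 5 to a gap after word 8.)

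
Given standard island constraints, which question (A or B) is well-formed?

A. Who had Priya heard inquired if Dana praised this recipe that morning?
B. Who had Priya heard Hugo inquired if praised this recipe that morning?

In B, the wh-phrase is extracted from inside a wh-island (introduced by "if"), which blocks movement.
In A, the extraction path crosses only that-complement boundaries, which are transparent.
So A is grammatical.

A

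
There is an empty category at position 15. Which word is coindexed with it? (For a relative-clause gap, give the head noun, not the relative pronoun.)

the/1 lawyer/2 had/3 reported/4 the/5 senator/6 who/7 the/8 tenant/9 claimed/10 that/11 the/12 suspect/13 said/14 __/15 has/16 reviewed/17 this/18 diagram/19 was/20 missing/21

6

The gap at 15 is the subject of "reviewed", inside a relative clause.
The relative pronoun is "who" (word 7); it is bound by the head noun immediately before it.
Its filler is the head noun "senator", at word 6.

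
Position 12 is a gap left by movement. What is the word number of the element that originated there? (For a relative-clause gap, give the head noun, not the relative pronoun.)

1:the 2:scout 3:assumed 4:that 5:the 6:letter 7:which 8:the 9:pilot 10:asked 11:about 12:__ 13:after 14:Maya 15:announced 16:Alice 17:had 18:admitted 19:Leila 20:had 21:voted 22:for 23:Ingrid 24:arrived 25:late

The gap at 12 is the prepositional object of "asked", inside a relative clause.
The relative pronoun is "which" (word 7); it is bound by the head noun immediately before it.
Its filler is the head noun "letter", at word 6.

6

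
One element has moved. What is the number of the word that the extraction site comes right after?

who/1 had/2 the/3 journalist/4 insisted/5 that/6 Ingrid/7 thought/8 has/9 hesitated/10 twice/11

The displaced element is "who" (word 1).
It is linked across 2 clause boundaries (that → Ø).
It functions as the subject of "hesitated", so the gap sits immediately after word 8 ("thought").
Base order: The journalist had insisted that Ingrid thought that who has hesitated twice.

8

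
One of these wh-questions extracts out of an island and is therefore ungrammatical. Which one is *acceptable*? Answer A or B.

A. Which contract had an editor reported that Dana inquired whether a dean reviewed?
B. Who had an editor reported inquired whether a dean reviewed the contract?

In A, the wh-phrase is extracted from inside a wh-island (introduced by "whether"), which blocks movement.
In B, the extraction path crosses only that-complement boundaries, which are transparent.
So B is grammatical.

B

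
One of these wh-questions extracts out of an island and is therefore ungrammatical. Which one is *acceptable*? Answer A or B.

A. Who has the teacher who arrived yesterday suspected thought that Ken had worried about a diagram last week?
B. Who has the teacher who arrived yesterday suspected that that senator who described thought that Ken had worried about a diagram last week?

A

In B, the wh-phrase is extracted from inside a complex-NP island (relative clause) (introduced by "who"), which blocks movement.
In A, the extraction path crosses only that-complement boundaries, which are transparent.
So A is grammatical.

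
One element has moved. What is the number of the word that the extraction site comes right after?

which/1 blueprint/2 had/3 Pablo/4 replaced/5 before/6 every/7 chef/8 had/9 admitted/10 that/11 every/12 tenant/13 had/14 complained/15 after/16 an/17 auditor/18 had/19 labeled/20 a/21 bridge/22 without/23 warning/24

The displaced element is "which blueprint" (word 2).
It functions as the direct object of "replaced", so the gap sits immediately after word 5 ("replaced").
Base order: Pablo had replaced which blueprint before every chef had admitted that every tenant had complained after an auditor had labeled a bridge without warning.

5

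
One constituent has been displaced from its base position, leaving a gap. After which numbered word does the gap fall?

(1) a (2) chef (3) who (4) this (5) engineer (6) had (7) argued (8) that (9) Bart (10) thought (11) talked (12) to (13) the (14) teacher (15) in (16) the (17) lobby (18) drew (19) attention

The displaced element is "a chef" (word 2).
It is linked across 2 clause boundaries (that → Ø).
It functions as the subject of "talked", so the gap sits immediately after word 10 ("thought").
Base order: This engineer had argued that Bart thought that a chef talked to the teacher in the lobby.

10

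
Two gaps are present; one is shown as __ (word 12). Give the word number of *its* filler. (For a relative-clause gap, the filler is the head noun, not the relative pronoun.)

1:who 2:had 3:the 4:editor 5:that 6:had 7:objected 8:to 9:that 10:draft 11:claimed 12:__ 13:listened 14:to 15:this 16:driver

1

The marked gap is the subject of "listened".
Its filler is the fronted wh-phrase "who", at word 1.
(The other dependency links word 4 to a gap after word 5.)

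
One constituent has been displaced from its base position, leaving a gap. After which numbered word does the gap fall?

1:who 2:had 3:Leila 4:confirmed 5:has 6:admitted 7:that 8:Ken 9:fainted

The displaced element is "who" (word 1).
It is linked across 1 clause boundary (Ø).
It functions as the subject of "admitted", so the gap sits immediately after word 4 ("confirmed").
Base order: Leila had confirmed who has admitted that Ken fainted.

4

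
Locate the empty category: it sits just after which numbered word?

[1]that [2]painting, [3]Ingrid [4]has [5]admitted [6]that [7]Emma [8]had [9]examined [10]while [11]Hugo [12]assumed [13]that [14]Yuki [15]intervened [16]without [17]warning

The displaced element is "that painting" (word 2).
It is linked across 1 clause boundary (that).
It functions as the direct object of "examined", so the gap sits immediately after word 9 ("examined").
Base order: Ingrid has admitted that Emma had examined that painting while Hugo assumed that Yuki intervened without warning.

9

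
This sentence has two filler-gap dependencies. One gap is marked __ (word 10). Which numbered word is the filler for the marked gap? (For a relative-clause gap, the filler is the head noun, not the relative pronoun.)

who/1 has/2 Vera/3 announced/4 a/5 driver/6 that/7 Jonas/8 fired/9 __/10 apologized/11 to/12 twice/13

The marked gap is inside the relative clause, the direct object of "fired".
Its filler is the head noun "driver" (via "that"), at word 6.
(The other dependency links word 1 to a gap after word 12.)

6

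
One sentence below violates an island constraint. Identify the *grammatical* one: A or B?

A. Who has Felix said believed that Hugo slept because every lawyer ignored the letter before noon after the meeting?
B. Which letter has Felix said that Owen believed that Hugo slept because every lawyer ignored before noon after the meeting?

In B, the wh-phrase is extracted from inside an adjunct island (introduced by "because"), which blocks movement.
In A, the extraction path crosses only that-complement boundaries, which are transparent.
So A is grammatical.

A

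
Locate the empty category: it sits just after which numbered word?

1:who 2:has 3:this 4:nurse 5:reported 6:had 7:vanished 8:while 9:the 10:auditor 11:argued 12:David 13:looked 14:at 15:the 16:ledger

5

The displaced element is "who" (word 1).
It is linked across 1 clause boundary (Ø).
It functions as the subject of "vanished", so the gap sits immediately after word 5 ("reported").
Base order: This nurse has reported that who had vanished while the auditor argued David looked at the ledger.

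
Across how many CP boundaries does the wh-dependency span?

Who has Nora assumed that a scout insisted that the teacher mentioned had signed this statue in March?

3

"who" is extracted from the subject of "signed".
Boundaries crossed, outermost first: [that], [that], [Ø] — 3 in total.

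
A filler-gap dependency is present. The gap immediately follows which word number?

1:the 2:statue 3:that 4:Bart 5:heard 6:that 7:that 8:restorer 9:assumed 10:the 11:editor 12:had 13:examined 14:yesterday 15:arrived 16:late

13

The displaced element is "the statue" (word 2).
It is linked across 2 clause boundaries (that → Ø).
It functions as the direct object of "examined", so the gap sits immediately after word 13 ("examined").
Base order: Bart heard that that restorer assumed the editor had examined the statue yesterday.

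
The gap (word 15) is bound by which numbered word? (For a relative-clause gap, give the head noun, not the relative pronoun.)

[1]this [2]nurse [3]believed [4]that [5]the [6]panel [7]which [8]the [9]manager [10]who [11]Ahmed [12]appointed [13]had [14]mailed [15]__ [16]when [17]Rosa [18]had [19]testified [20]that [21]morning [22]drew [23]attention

The gap at 15 is the object of "mailed", inside a relative clause.
The relative pronoun is "which" (word 7); it is bound by the head noun immediately before it.
Its filler is the head noun "panel", at word 6.

6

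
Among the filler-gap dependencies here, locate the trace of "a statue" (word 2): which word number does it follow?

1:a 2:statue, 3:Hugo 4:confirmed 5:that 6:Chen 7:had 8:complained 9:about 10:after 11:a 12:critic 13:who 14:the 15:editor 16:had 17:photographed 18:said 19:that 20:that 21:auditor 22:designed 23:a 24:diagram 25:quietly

The displaced element is "a statue" (word 2).
It is linked across 1 clause boundary (that).
It functions as the object of the preposition "about" of "complained", so the gap sits immediately after word 9 ("about").
Base order: Hugo confirmed that Chen had complained about a statue after a critic who the editor had photographed said that that auditor designed a diagram quietly.

9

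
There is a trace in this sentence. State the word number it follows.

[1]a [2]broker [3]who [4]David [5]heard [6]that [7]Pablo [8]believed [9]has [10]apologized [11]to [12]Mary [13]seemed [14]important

8

The displaced element is "a broker" (word 2).
It is linked across 2 clause boundaries (that → Ø).
It functions as the subject of "apologized", so the gap sits immediately after word 8 ("believed").
Base order: David heard that Pablo believed that a broker has apologized to Mary.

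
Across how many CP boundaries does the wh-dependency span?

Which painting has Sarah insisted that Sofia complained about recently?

"which painting" is extracted from the PP object of "complained".
Boundaries crossed, outermost first: [that] — 1 in total.

1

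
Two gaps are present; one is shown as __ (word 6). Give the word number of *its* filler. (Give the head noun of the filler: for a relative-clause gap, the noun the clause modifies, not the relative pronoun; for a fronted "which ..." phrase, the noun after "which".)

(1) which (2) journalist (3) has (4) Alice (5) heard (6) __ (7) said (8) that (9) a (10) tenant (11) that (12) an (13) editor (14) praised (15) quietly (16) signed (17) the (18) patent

2

The marked gap is the subject of "said".
Its filler is the fronted wh-phrase "which journalist", at word 2.
(The other dependency links word 10 to a gap after word 14.)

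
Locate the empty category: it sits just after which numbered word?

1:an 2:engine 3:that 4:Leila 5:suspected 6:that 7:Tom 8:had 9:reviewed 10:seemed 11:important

9

The displaced element is "an engine" (word 2).
It is linked across 1 clause boundary (that).
It functions as the direct object of "reviewed", so the gap sits immediately after word 9 ("reviewed").
Base order: Leila suspected that Tom had reviewed an engine.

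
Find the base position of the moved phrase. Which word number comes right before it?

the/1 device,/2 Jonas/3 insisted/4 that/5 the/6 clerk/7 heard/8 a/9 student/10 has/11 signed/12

The displaced element is "the device" (word 2).
It is linked across 2 clause boundaries (that → Ø).
It functions as the direct object of "signed", so the gap sits immediately after word 12 ("signed").
Base order: Jonas insisted that the clerk heard a student has signed the device.

12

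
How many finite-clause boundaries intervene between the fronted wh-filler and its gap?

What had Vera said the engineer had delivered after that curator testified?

1

"what" is extracted from the object of "delivered".
Boundaries crossed, outermost first: [Ø] — 1 in total.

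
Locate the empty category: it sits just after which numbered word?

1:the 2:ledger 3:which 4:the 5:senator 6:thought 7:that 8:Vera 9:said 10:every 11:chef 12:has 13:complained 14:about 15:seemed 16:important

14

The displaced element is "the ledger" (word 2).
It is linked across 2 clause boundaries (that → Ø).
It functions as the object of the preposition "about" of "complained", so the gap sits immediately after word 14 ("about").
Base order: The senator thought that Vera said every chef has complained about the ledger.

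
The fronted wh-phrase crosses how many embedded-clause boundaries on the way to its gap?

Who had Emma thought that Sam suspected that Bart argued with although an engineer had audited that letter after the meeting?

"who" is extracted from the PP object of "argued".
Boundaries crossed, outermost first: [that], [that] — 2 in total.

2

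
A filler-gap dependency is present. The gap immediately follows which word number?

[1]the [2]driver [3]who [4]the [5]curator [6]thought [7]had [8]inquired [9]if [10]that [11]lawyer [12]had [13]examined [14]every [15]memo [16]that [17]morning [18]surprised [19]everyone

The displaced element is "the driver" (word 2).
It is linked across 1 clause boundary (Ø).
It functions as the subject of "inquired", so the gap sits immediately after word 6 ("thought").
Base order: The curator thought that the driver had inquired if that lawyer had examined every memo that morning.

6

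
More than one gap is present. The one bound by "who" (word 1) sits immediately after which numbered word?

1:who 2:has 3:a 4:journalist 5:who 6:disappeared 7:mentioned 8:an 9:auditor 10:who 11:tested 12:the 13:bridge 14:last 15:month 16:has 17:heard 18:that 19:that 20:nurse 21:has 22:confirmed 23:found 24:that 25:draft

22

The displaced element is "who" (word 1).
It is linked across 3 clause boundaries (Ø → that → Ø).
It functions as the subject of "found", so the gap sits immediately after word 22 ("confirmed").
Base order: A journalist who disappeared has mentioned an auditor who tested the bridge last month has heard that that nurse has confirmed that who found that draft.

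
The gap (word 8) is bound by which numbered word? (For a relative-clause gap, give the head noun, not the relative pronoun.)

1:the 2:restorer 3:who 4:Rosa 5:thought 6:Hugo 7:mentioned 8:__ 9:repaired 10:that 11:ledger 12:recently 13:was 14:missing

The gap at 8 is the subject of "repaired", inside a relative clause.
The relative pronoun is "who" (word 3); it is bound by the head noun immediately before it.
Its filler is the head noun "restorer", at word 2.

2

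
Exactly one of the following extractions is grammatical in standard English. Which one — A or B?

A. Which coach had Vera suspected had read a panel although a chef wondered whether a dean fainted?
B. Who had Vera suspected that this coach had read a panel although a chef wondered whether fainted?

A

In B, the wh-phrase is extracted from inside an adjunct island (introduced by "although"), which blocks movement.
In A, the extraction path crosses only that-complement boundaries, which are transparent.
So A is grammatical.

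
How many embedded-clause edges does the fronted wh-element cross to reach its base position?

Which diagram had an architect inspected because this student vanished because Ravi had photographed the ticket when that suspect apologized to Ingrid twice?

0

"which diagram" originates inside the matrix clause — no clause boundary is crossed.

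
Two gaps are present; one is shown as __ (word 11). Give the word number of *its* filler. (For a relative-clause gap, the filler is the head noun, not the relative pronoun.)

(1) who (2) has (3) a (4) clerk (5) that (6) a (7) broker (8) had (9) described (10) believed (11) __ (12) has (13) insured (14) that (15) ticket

1

The marked gap is the subject of "insured".
Its filler is the fronted wh-phrase "who", at word 1.
(The other dependency links word 4 to a gap after word 9.)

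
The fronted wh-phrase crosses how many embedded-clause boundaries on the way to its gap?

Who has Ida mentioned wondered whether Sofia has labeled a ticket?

1

"who" is extracted from the subject of "wondered".
Boundaries crossed, outermost first: [Ø] — 1 in total.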